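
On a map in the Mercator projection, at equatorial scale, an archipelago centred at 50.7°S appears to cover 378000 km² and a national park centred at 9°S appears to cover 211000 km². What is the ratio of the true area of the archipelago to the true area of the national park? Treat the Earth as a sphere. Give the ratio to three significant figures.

Mercator's areal exaggeration is sec²φ; hence true area = (apparent area) · cos²φ.
True area of archipelago: 378000 × cos²(50.7°) = 378000 × 0.4012 = 151600 km².
True area of national park: 211000 × cos²(9°) = 211000 × 0.9755 = 205800 km².
Ratio = 151600 / 205800 ≈ 0.737.

0.737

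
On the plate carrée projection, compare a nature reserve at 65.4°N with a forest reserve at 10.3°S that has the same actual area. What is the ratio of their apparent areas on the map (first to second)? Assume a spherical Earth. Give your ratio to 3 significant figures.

In the plate carrée (x = Rλ, y = Rφ), meridians are true-scale (h = 1) and parallels are stretched by k = sec φ.
Areal scale at 65.4°: h·k = 1.000 × 2.402 = 2.402.
Areal scale at 10.3°: h·k = 1.000 × 1.016 = 1.016.
Ratio = 2.402/1.016 ≈ 2.36.

2.36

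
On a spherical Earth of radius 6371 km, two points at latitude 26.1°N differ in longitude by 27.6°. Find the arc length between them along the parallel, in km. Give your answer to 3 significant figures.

Arc length along a parallel = R cos φ · Δλ (with Δλ in radians).
= 6371 × cos 26.1° × (27.6° × π/180) = 6371 × 0.8980 × 0.4817 ≈ 2760 km.

2760 km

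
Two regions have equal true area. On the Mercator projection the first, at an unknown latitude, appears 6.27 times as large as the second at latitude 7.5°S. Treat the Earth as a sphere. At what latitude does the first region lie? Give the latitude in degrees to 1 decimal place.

On Mercator, (apparent₁)/(apparent₂) = sec²φ₁ / sec²φ₂ when true areas are equal.
cos²φ₂ / cos²φ₁ = 6.27  ⇒  cos φ₁ = cos 7.5° / √6.27 = 0.9914/2.504 = 0.3959.
φ₁ = arccos(0.3959) ≈ 66.7°.

66.7°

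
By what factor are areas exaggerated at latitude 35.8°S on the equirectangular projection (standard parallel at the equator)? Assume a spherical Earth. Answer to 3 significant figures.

For the equirectangular projection with φ₀ = 0 (plate carrée), h = 1 along meridians and k = sec φ along parallels.
Areal scale = h·k = 1 × sec φ; at 35.8°, h = 1.000, k = 1.233, so h·k = 1.233.

1.23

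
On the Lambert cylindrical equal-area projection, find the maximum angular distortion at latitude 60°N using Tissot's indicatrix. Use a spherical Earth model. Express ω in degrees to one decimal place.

73.7°

The Lambert cylindrical equal-area projection is the cylindrical equal-area projection with its standard parallel at the equator (φ₀ = 0). Cylindrical equal-area (φ₀ = 0°): h = cos φ / cos 0° along meridians, k = cos 0° / cos φ along parallels; h·k = 1.
At 60°: h = 0.5000, k = 2.000; principal scales a = 2.000, b = 0.5000.
sin(ω/2) = (a − b)/(a + b) = 1.500/2.500 = 0.6000, so ω = 2 arcsin(0.6000) ≈ 73.7°.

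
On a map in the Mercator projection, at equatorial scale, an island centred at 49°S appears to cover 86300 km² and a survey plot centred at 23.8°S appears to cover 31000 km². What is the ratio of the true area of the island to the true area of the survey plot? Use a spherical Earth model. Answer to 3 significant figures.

Mercator's areal exaggeration is sec²φ; hence true area = (apparent area) · cos²φ.
True area of island: 86300 × cos²(49°) = 86300 × 0.4304 = 37140 km².
True area of survey plot: 31000 × cos²(23.8°) = 31000 × 0.8372 = 25950 km².
Ratio = 37140 / 25950 ≈ 1.43.

1.43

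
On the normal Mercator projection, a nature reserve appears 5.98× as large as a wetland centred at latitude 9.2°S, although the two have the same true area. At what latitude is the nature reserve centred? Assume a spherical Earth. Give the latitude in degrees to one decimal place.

66.2°

For equal true areas on Mercator, apparent areas scale as sec²φ, so the ratio is cos²φ₂ / cos²φ₁.
cos²φ₂ / cos²φ₁ = 5.98  ⇒  cos φ₁ = cos 9.2° / √5.98 = 0.9871/2.445 = 0.4037.
φ₁ = arccos(0.4037) ≈ 66.2°.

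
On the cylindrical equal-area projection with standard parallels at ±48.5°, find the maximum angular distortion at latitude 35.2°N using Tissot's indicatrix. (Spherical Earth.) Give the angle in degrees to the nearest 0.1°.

23.8°

Cylindrical equal-area (φ₀ = 48.5°): h = cos φ / cos 48.5° along meridians, k = cos 48.5° / cos φ along parallels; h·k = 1.
At 35.2°: h = 1.233, k = 0.8109; principal scales a = 1.233, b = 0.8109.
sin(ω/2) = (a − b)/(a + b) = 0.4223/2.044 = 0.2066, so ω = 2 arcsin(0.2066) ≈ 23.8°.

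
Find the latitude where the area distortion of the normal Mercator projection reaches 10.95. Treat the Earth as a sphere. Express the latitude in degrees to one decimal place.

72.4°

Mercator areal scale is sec²φ.
sec²φ = 10.95  ⇒  cos²φ = 0.09132  ⇒  cos φ = 0.3022.
φ = arccos(0.3022) ≈ 72.4°.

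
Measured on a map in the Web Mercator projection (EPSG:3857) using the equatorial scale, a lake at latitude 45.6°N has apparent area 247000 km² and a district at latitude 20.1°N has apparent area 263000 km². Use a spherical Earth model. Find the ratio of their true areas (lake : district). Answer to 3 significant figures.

0.521

Since Mercator area scale is 1/cos²φ, the true area equals the apparent area multiplied by cos²φ.
True area of lake: 247000 × cos²(45.6°) = 247000 × 0.4895 = 120900 km².
True area of district: 263000 × cos²(20.1°) = 263000 × 0.8819 = 231900 km².
Ratio = 120900 / 231900 ≈ 0.521.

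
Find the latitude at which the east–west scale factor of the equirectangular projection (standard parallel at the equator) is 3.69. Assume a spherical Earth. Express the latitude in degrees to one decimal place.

74.3°

Plate carrée: h = 1, k = sec φ along parallels.
sec φ = 3.69  ⇒  cos φ = 0.2710  ⇒  φ ≈ 74.3°.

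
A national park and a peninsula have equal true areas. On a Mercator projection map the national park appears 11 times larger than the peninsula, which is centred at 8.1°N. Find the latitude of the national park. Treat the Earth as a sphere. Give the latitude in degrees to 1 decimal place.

72.6°

Mercator areal scale is sec²φ, so apparent-area ratio = sec²φ₁ / sec²φ₂ = cos²φ₂ / cos²φ₁.
cos²φ₂ / cos²φ₁ = 11  ⇒  cos φ₁ = cos 8.1° / √11 = 0.9900/3.317 = 0.2985.
φ₁ = arccos(0.2985) ≈ 72.6°.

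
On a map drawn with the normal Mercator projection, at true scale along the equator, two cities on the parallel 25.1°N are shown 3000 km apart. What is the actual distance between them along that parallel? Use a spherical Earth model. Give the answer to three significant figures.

2720 km

The Mercator projection is conformal; its linear scale factor is the same in every direction and equals sec φ = 1/cos φ.
Along the parallel at 25.1°, map distances are exaggerated by k = sec 25.1° = 1.104.
True distance = 3000 / 1.104 = 3000 × cos 25.1° ≈ 2720 km.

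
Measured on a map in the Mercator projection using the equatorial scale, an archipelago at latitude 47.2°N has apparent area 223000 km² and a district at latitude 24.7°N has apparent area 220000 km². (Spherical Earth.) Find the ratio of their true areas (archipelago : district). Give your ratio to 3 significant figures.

0.567

On Mercator the areal scale is sec²φ, so true area = apparent × cos²φ.
True area of archipelago: 223000 × cos²(47.2°) = 223000 × 0.4616 = 102900 km².
True area of district: 220000 × cos²(24.7°) = 220000 × 0.8254 = 181600 km².
Ratio = 102900 / 181600 ≈ 0.567.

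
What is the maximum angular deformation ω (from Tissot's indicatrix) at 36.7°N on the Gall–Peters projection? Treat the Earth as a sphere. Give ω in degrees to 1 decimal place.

The Gall–Peters projection is cylindrical equal-area with φ₀ = 45°. Cylindrical equal-area (φ₀ = 45°): h = cos φ / cos 45° along meridians, k = cos 45° / cos φ along parallels; h·k = 1.
At 36.7°: h = 1.134, k = 0.8819; principal scales a = 1.134, b = 0.8819.
sin(ω/2) = (a − b)/(a + b) = 0.2520/2.016 = 0.1250, so ω = 2 arcsin(0.1250) ≈ 14.4°.

14.4°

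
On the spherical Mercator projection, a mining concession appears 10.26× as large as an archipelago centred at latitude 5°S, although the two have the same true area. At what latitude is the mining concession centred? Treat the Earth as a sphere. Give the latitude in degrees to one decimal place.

71.9°

Mercator areal scale is sec²φ, so apparent-area ratio = sec²φ₁ / sec²φ₂ = cos²φ₂ / cos²φ₁.
cos²φ₂ / cos²φ₁ = 10.26  ⇒  cos φ₁ = cos 5° / √10.26 = 0.9962/3.203 = 0.3110.
φ₁ = arccos(0.3110) ≈ 71.9°.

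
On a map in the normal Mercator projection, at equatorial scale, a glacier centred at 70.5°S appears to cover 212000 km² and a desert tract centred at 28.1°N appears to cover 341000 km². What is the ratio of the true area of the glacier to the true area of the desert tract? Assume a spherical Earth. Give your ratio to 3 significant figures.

Since Mercator area scale is 1/cos²φ, the true area equals the apparent area multiplied by cos²φ.
True area of glacier: 212000 × cos²(70.5°) = 212000 × 0.1114 = 23620 km².
True area of desert tract: 341000 × cos²(28.1°) = 341000 × 0.7781 = 265300 km².
Ratio = 23620 / 265300 ≈ 0.0890.

0.0890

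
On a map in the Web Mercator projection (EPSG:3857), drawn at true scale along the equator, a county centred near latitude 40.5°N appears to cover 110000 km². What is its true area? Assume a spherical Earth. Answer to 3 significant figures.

63600 km²

For Mercator, h = k = sec φ (a conformal cylindrical projection has a single point scale, 1/cos φ).
Areal scale = k² = sec²φ = 1/cos²(40.5°) = 1/0.7604² = 1.729.
True area = apparent / (areal scale) = 110000 / 1.729 ≈ 63600 km².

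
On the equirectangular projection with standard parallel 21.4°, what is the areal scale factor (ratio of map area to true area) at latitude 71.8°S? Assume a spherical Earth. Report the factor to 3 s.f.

2.98

With standard parallel φ₀ = 21.4°, the equirectangular projection gives x = Rλ cos φ₀, y = Rφ, so h = 1 and k = cos 21.4° / cos φ.
Areal scale = h·k = 1 × cos φ₀ / cos φ; at 71.8°, h = 1.000, k = 2.981, so h·k = 2.981.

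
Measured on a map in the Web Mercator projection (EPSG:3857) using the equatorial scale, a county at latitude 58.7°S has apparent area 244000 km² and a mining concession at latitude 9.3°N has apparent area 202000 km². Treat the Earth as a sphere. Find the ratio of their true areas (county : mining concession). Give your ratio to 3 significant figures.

0.335

Since Mercator area scale is 1/cos²φ, the true area equals the apparent area multiplied by cos²φ.
True area of county: 244000 × cos²(58.7°) = 244000 × 0.2699 = 65860 km².
True area of mining concession: 202000 × cos²(9.3°) = 202000 × 0.9739 = 196700 km².
Ratio = 65860 / 196700 ≈ 0.335.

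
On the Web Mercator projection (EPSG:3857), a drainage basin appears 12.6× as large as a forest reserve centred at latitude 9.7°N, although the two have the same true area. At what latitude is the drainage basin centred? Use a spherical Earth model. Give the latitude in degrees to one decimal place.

73.9°

On Mercator, (apparent₁)/(apparent₂) = sec²φ₁ / sec²φ₂ when true areas are equal.
cos²φ₂ / cos²φ₁ = 12.6  ⇒  cos φ₁ = cos 9.7° / √12.6 = 0.9857/3.550 = 0.2777.
φ₁ = arccos(0.2777) ≈ 73.9°.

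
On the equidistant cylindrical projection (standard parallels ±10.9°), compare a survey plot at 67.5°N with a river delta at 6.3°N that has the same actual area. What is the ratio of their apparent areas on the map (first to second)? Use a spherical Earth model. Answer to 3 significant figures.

With standard parallel φ₀ = 10.9°, the equirectangular projection gives x = Rλ cos φ₀, y = Rφ, so h = 1 and k = cos 10.9° / cos φ.
Areal scale at 67.5°: h·k = 1.000 × 2.566 = 2.566.
Areal scale at 6.3°: h·k = 1.000 × 0.9879 = 0.9879.
Ratio = 2.566/0.9879 ≈ 2.60.

2.60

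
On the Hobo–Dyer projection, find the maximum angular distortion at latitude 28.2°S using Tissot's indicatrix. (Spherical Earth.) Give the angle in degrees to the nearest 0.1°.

Hobo–Dyer is a cylindrical equal-area projection with standard parallels at ±37.5°. Cylindrical equal-area (φ₀ = 37.5°): h = cos φ / cos 37.5° along meridians, k = cos 37.5° / cos φ along parallels; h·k = 1.
At 28.2°: h = 1.111, k = 0.9002; principal scales a = 1.111, b = 0.9002.
sin(ω/2) = (a − b)/(a + b) = 0.2107/2.011 = 0.1047, so ω = 2 arcsin(0.1047) ≈ 12.0°.

12.0°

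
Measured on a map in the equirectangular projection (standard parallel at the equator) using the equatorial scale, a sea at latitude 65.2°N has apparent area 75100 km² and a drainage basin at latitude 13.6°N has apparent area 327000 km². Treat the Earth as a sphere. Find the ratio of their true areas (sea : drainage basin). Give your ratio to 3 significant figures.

0.0991

Plate carrée has h = 1 and k = sec φ, giving areal scale sec φ; true area = (apparent area) · cos φ.
True area of sea: 75100 × cos(65.2°) = 75100 × 0.4195 = 31500 km².
True area of drainage basin: 327000 × cos(13.6°) = 327000 × 0.9720 = 317800 km².
Ratio = 31500 / 317800 ≈ 0.0991.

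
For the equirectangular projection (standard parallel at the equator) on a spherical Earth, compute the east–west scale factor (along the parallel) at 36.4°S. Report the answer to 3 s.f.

1.24

For the equirectangular projection with φ₀ = 0 (plate carrée), h = 1 along meridians and k = sec φ along parallels.
k = 1/cos 36.4° = 1/0.8049 = 1.242.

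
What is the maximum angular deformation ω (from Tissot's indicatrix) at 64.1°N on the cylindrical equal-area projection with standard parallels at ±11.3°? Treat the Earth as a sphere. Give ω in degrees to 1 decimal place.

84.0°

For cylindrical equal-area with standard parallel φ₀, h = cos φ / cos φ₀ and k = cos φ₀ / cos φ, so h·k = 1.
At 64.1°: h = 0.4454, k = 2.245; principal scales a = 2.245, b = 0.4454.
sin(ω/2) = (a − b)/(a + b) = 1.800/2.690 = 0.6689, so ω = 2 arcsin(0.6689) ≈ 84.0°.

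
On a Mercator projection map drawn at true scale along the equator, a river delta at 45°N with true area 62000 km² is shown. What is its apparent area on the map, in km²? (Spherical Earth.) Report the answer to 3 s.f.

The Mercator projection is conformal; its linear scale factor is the same in every direction and equals sec φ = 1/cos φ.
Areal scale = k² = sec²φ = 1/cos²(45°) = 1/0.7071² = 2.000.
Apparent area = 62000 × 2.000 ≈ 124000 km².

124000 km²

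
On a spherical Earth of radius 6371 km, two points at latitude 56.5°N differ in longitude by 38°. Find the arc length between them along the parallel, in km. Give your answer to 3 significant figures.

Arc length along a parallel = R cos φ · Δλ (with Δλ in radians).
= 6371 × cos 56.5° × (38° × π/180) = 6371 × 0.5519 × 0.6632 ≈ 2330 km.

2330 km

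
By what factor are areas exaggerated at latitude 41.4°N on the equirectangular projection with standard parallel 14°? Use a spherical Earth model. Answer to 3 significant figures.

With standard parallel φ₀ = 14°, the equirectangular projection gives x = Rλ cos φ₀, y = Rφ, so h = 1 and k = cos 14° / cos φ.
Areal scale = h·k = 1 × cos φ₀ / cos φ; at 41.4°, h = 1.000, k = 1.294, so h·k = 1.294.

1.29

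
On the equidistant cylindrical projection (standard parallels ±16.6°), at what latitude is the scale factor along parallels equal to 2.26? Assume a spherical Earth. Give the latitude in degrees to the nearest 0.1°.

64.9°

In the equirectangular projection with standard parallel φ₀ = 16.6° (x = Rλ cos φ₀, y = Rφ), meridians are true-scale (h = 1) and the parallel scale is k = cos φ₀ / cos φ.
k = cos φ₀ / cos φ = 2.26  ⇒  cos φ = cos 16.6° / 2.26 = 0.4240.
φ = arccos(0.4240) ≈ 64.9°.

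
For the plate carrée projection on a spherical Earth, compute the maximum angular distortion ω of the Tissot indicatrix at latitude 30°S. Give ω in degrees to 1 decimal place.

In the plate carrée (x = Rλ, y = Rφ), meridians are true-scale (h = 1) and parallels are stretched by k = sec φ.
At 30°: h = 1.000, k = 1.155; principal scales a = 1.155, b = 1.000.
sin(ω/2) = (a − b)/(a + b) = 0.1547/2.155 = 0.07180, so ω = 2 arcsin(0.07180) ≈ 8.2°.

8.2°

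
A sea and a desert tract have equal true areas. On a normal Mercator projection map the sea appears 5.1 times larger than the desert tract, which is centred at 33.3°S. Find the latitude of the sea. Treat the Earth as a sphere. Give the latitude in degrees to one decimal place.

68.3°

On Mercator, (apparent₁)/(apparent₂) = sec²φ₁ / sec²φ₂ when true areas are equal.
cos²φ₂ / cos²φ₁ = 5.1  ⇒  cos φ₁ = cos 33.3° / √5.1 = 0.8358/2.258 = 0.3701.
φ₁ = arccos(0.3701) ≈ 68.3°.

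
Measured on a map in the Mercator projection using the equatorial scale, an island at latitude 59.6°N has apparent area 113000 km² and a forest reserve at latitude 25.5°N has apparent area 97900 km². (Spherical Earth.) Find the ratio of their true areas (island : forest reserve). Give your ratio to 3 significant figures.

Since Mercator area scale is 1/cos²φ, the true area equals the apparent area multiplied by cos²φ.
True area of island: 113000 × cos²(59.6°) = 113000 × 0.2561 = 28940 km².
True area of forest reserve: 97900 × cos²(25.5°) = 97900 × 0.8147 = 79760 km².
Ratio = 28940 / 79760 ≈ 0.363.

0.363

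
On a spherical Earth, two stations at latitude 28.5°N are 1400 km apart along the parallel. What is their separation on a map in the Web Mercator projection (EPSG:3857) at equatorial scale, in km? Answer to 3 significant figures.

1590 km

For Mercator, h = k = sec φ (a conformal cylindrical projection has a single point scale, 1/cos φ).
Along the parallel, k = sec 28.5° = 1/0.8788 = 1.138.
Map distance = 1400 × 1.138 ≈ 1590 km.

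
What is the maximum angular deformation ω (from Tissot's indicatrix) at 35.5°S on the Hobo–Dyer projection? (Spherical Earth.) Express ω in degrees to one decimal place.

The Hobo–Dyer projection is cylindrical equal-area with φ₀ = 37.5°. For cylindrical equal-area with standard parallel φ₀, h = cos φ / cos φ₀ and k = cos φ₀ / cos φ, so h·k = 1.
At 35.5°: h = 1.026, k = 0.9745; principal scales a = 1.026, b = 0.9745.
sin(ω/2) = (a − b)/(a + b) = 0.05167/2.001 = 0.02583, so ω = 2 arcsin(0.02583) ≈ 3.0°.

3.0°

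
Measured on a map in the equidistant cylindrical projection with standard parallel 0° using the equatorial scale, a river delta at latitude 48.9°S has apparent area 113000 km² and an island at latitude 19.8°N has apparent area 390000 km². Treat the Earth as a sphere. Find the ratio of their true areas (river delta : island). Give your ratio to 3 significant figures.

0.202

On the plate carrée, areal scale = h·k = 1 × sec φ, so true area = apparent × cos φ.
True area of river delta: 113000 × cos(48.9°) = 113000 × 0.6574 = 74280 km².
True area of island: 390000 × cos(19.8°) = 390000 × 0.9409 = 366900 km².
Ratio = 74280 / 366900 ≈ 0.202.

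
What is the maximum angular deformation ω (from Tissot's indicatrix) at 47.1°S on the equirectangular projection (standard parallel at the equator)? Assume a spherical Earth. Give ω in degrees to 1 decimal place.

21.9°

For the equirectangular projection with φ₀ = 0 (plate carrée), h = 1 along meridians and k = sec φ along parallels.
At 47.1°: h = 1.000, k = 1.469; principal scales a = 1.469, b = 1.000.
sin(ω/2) = (a − b)/(a + b) = 0.4690/2.469 = 0.1900, so ω = 2 arcsin(0.1900) ≈ 21.9°.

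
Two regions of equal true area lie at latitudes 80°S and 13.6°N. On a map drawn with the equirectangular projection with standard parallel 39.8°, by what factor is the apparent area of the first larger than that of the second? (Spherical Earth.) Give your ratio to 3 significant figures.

5.60

In the equirectangular projection with standard parallel φ₀ = 39.8° (x = Rλ cos φ₀, y = Rφ), meridians are true-scale (h = 1) and the parallel scale is k = cos φ₀ / cos φ.
Areal scale at 80°: h·k = 1.000 × 4.424 = 4.424.
Areal scale at 13.6°: h·k = 1.000 × 0.7904 = 0.7904.
Ratio = 4.424/0.7904 ≈ 5.60.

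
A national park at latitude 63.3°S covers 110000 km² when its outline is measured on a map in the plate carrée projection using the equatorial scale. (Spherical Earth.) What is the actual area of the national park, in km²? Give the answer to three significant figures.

Plate carrée maps x = Rλ, y = Rφ. The meridian scale is h = 1 and the parallel scale is k = 1/cos φ = sec φ.
Areal scale = h·k = 1 × sec φ; at 63.3°, h = 1.000, k = 2.226, so h·k = 2.226.
True area = apparent / (areal scale) = 110000 / 2.226 ≈ 49400 km².

49400 km²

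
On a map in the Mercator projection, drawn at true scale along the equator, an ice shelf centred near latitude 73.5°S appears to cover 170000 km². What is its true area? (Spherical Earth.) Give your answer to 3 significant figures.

For Mercator, h = k = sec φ (a conformal cylindrical projection has a single point scale, 1/cos φ).
Areal scale = k² = sec²φ = 1/cos²(73.5°) = 1/0.2840² = 12.40.
True area = apparent / (areal scale) = 170000 / 12.40 ≈ 13700 km².

13700 km²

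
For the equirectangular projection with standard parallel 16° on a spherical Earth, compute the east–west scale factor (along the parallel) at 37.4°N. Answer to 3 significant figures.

With standard parallel φ₀ = 16°, the equirectangular projection gives x = Rλ cos φ₀, y = Rφ, so h = 1 and k = cos 16° / cos φ.
k = cos 16° / cos 37.4° = 0.9613/0.7944 = 1.210.

1.21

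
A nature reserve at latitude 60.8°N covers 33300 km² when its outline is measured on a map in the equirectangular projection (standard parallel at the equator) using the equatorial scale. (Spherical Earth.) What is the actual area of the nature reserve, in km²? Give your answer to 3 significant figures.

Plate carrée maps x = Rλ, y = Rφ. The meridian scale is h = 1 and the parallel scale is k = 1/cos φ = sec φ.
Areal scale = h·k = 1 × sec φ; at 60.8°, h = 1.000, k = 2.050, so h·k = 2.050.
True area = apparent / (areal scale) = 33300 / 2.050 ≈ 16200 km².

16200 km²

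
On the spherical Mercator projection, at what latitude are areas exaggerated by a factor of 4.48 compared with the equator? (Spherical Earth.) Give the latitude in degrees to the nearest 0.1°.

Mercator areal scale is sec²φ.
sec²φ = 4.48  ⇒  cos²φ = 0.2232  ⇒  cos φ = 0.4725.
φ = arccos(0.4725) ≈ 61.8°.

61.8°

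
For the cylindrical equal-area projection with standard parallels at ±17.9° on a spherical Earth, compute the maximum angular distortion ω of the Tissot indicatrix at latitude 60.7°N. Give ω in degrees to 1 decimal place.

For cylindrical equal-area with standard parallel φ₀, h = cos φ / cos φ₀ and k = cos φ₀ / cos φ, so h·k = 1.
At 60.7°: h = 0.5143, k = 1.944; principal scales a = 1.944, b = 0.5143.
sin(ω/2) = (a − b)/(a + b) = 1.430/2.459 = 0.5817, so ω = 2 arcsin(0.5817) ≈ 71.1°.

71.1°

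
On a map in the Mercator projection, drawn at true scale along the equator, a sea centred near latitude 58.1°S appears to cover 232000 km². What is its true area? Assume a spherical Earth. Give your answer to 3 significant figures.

64800 km²

The Mercator projection is conformal; its linear scale factor is the same in every direction and equals sec φ = 1/cos φ.
Areal scale = k² = sec²φ = 1/cos²(58.1°) = 1/0.5284² = 3.581.
True area = apparent / (areal scale) = 232000 / 3.581 ≈ 64800 km².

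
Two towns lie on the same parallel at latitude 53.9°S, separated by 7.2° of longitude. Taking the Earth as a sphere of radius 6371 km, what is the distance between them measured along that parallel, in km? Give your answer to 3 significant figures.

Arc length along a parallel = R cos φ · Δλ (with Δλ in radians).
= 6371 × cos 53.9° × (7.2° × π/180) = 6371 × 0.5892 × 0.1257 ≈ 472 km.

472 km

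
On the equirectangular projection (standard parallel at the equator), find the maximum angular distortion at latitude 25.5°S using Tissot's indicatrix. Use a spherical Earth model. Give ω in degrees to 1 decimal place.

5.9°

For the equirectangular projection with φ₀ = 0 (plate carrée), h = 1 along meridians and k = sec φ along parallels.
At 25.5°: h = 1.000, k = 1.108; principal scales a = 1.108, b = 1.000.
sin(ω/2) = (a − b)/(a + b) = 0.1079/2.108 = 0.05120, so ω = 2 arcsin(0.05120) ≈ 5.9°.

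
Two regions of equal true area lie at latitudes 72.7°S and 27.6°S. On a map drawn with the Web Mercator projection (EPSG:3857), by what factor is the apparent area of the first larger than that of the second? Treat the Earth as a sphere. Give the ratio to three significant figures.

8.88

Mercator is conformal with k = sec φ, so areal scale = k² = sec²φ.
At 72.7°: sec²(72.7°) = 1/0.2974² = 11.31.
At 27.6°: sec²(27.6°) = 1/0.8862² = 1.273.
Ratio = 11.31/1.273 = cos²(27.6°)/cos²(72.7°) ≈ 8.88.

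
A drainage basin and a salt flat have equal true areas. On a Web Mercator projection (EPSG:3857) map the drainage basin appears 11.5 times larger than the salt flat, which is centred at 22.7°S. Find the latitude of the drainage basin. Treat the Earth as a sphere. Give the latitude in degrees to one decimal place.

On Mercator, (apparent₁)/(apparent₂) = sec²φ₁ / sec²φ₂ when true areas are equal.
cos²φ₂ / cos²φ₁ = 11.5  ⇒  cos φ₁ = cos 22.7° / √11.5 = 0.9225/3.391 = 0.2720.
φ₁ = arccos(0.2720) ≈ 74.2°.

74.2°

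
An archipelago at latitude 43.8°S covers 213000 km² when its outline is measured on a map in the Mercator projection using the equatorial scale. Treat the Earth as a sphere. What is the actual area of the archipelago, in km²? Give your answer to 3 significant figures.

111000 km²

The Mercator projection is conformal; its linear scale factor is the same in every direction and equals sec φ = 1/cos φ.
Areal scale = k² = sec²φ = 1/cos²(43.8°) = 1/0.7218² = 1.920.
True area = apparent / (areal scale) = 213000 / 1.920 ≈ 111000 km².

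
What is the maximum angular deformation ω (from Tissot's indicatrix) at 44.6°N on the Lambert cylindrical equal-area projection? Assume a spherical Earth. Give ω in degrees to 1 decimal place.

38.2°

The Lambert cylindrical equal-area projection is the cylindrical equal-area projection with its standard parallel at the equator (φ₀ = 0). Cylindrical equal-area (φ₀ = 0°): h = cos φ / cos 0° along meridians, k = cos 0° / cos φ along parallels; h·k = 1.
At 44.6°: h = 0.7120, k = 1.404; principal scales a = 1.404, b = 0.7120.
sin(ω/2) = (a − b)/(a + b) = 0.6924/2.116 = 0.3272, so ω = 2 arcsin(0.3272) ≈ 38.2°.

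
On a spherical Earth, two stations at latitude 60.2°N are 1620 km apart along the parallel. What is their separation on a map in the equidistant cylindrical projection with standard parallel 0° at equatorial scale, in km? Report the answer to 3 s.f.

3260 km

Plate carrée maps x = Rλ, y = Rφ. The meridian scale is h = 1 and the parallel scale is k = 1/cos φ = sec φ.
Along the parallel, k = sec 60.2° = 1/0.4970 = 2.012.
Map distance = 1620 × 2.012 ≈ 3260 km.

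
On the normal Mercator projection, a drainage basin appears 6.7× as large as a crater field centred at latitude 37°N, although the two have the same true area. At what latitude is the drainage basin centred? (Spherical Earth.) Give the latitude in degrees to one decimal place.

72.0°

For equal true areas on Mercator, apparent areas scale as sec²φ, so the ratio is cos²φ₂ / cos²φ₁.
cos²φ₂ / cos²φ₁ = 6.7  ⇒  cos φ₁ = cos 37° / √6.7 = 0.7986/2.588 = 0.3085.
φ₁ = arccos(0.3085) ≈ 72.0°.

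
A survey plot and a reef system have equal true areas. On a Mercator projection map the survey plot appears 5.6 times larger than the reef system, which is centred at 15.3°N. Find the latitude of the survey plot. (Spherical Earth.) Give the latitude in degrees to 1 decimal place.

Mercator areal scale is sec²φ, so apparent-area ratio = sec²φ₁ / sec²φ₂ = cos²φ₂ / cos²φ₁.
cos²φ₂ / cos²φ₁ = 5.6  ⇒  cos φ₁ = cos 15.3° / √5.6 = 0.9646/2.366 = 0.4076.
φ₁ = arccos(0.4076) ≈ 65.9°.

65.9°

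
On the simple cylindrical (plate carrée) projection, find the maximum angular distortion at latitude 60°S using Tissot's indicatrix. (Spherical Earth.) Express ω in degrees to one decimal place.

38.9°

Plate carrée maps x = Rλ, y = Rφ. The meridian scale is h = 1 and the parallel scale is k = 1/cos φ = sec φ.
At 60°: h = 1.000, k = 2.000; principal scales a = 2.000, b = 1.000.
sin(ω/2) = (a − b)/(a + b) = 1.0000/3.000 = 0.3333, so ω = 2 arcsin(0.3333) ≈ 38.9°.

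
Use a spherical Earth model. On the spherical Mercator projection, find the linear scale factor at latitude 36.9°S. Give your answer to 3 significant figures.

1.25

Mercator is conformal, so the point scale is isotropic: h = k = sec φ = 1/cos φ.
k = 1/cos 36.9° = 1/0.7997 = 1.250.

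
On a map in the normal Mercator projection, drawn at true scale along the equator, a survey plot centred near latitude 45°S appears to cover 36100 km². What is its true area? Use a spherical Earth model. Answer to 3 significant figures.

18100 km²

For Mercator, h = k = sec φ (a conformal cylindrical projection has a single point scale, 1/cos φ).
Areal scale = k² = sec²φ = 1/cos²(45°) = 1/0.7071² = 2.000.
True area = apparent / (areal scale) = 36100 / 2.000 ≈ 18100 km².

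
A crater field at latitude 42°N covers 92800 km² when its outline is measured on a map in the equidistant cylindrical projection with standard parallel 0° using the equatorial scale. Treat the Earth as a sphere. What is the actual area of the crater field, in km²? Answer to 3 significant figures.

69000 km²

In the plate carrée (x = Rλ, y = Rφ), meridians are true-scale (h = 1) and parallels are stretched by k = sec φ.
Areal scale = h·k = 1 × sec φ; at 42°, h = 1.000, k = 1.346, so h·k = 1.346.
True area = apparent / (areal scale) = 92800 / 1.346 ≈ 69000 km².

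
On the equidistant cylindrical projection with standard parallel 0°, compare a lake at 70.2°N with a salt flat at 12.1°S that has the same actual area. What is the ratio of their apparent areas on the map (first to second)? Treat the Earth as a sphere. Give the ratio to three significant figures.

Plate carrée maps x = Rλ, y = Rφ. The meridian scale is h = 1 and the parallel scale is k = 1/cos φ = sec φ.
Areal scale at 70.2°: h·k = 1.000 × 2.952 = 2.952.
Areal scale at 12.1°: h·k = 1.000 × 1.023 = 1.023.
Ratio = 2.952/1.023 ≈ 2.89.

2.89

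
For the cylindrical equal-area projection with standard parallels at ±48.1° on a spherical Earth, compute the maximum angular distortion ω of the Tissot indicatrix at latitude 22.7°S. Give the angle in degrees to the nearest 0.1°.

A cylindrical equal-area projection with standard parallel φ₀ has meridian scale h = cos φ / cos φ₀ and parallel scale k = cos φ₀ / cos φ (so areas are preserved, h·k = 1).
At 22.7°: h = 1.381, k = 0.7239; principal scales a = 1.381, b = 0.7239.
sin(ω/2) = (a − b)/(a + b) = 0.6575/2.105 = 0.3123, so ω = 2 arcsin(0.3123) ≈ 36.4°.

36.4°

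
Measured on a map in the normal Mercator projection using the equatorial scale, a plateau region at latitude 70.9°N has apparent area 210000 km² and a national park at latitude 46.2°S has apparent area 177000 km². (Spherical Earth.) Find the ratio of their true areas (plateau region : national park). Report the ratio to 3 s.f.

Since Mercator area scale is 1/cos²φ, the true area equals the apparent area multiplied by cos²φ.
True area of plateau region: 210000 × cos²(70.9°) = 210000 × 0.1071 = 22490 km².
True area of national park: 177000 × cos²(46.2°) = 177000 × 0.4791 = 84790 km².
Ratio = 22490 / 84790 ≈ 0.265.

0.265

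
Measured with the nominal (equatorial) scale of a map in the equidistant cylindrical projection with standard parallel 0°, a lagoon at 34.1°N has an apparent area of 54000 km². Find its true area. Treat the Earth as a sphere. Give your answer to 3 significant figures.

44700 km²

For the equirectangular projection with φ₀ = 0 (plate carrée), h = 1 along meridians and k = sec φ along parallels.
Areal scale = h·k = 1 × sec φ; at 34.1°, h = 1.000, k = 1.208, so h·k = 1.208.
True area = apparent / (areal scale) = 54000 / 1.208 ≈ 44700 km².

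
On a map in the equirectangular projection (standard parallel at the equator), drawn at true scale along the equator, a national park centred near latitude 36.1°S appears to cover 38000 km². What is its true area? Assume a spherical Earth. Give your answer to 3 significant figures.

30700 km²

In the plate carrée (x = Rλ, y = Rφ), meridians are true-scale (h = 1) and parallels are stretched by k = sec φ.
Areal scale = h·k = 1 × sec φ; at 36.1°, h = 1.000, k = 1.238, so h·k = 1.238.
True area = apparent / (areal scale) = 38000 / 1.238 ≈ 30700 km².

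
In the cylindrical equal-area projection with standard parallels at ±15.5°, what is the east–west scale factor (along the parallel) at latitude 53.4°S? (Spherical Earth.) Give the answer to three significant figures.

1.62

For cylindrical equal-area with standard parallel φ₀, h = cos φ / cos φ₀ and k = cos φ₀ / cos φ, so h·k = 1.
k = cos 15.5° / cos 53.4° = 0.9636/0.5962 = 1.616.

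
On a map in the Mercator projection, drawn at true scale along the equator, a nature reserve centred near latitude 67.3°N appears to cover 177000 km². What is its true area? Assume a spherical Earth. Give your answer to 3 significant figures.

26400 km²

For Mercator, h = k = sec φ (a conformal cylindrical projection has a single point scale, 1/cos φ).
Areal scale = k² = sec²φ = 1/cos²(67.3°) = 1/0.3859² = 6.715.
True area = apparent / (areal scale) = 177000 / 6.715 ≈ 26400 km².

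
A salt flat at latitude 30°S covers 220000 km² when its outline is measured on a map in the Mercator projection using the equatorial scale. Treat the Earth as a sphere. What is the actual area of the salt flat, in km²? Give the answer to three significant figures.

165000 km²

The Mercator projection is conformal; its linear scale factor is the same in every direction and equals sec φ = 1/cos φ.
Areal scale = k² = sec²φ = 1/cos²(30°) = 1/0.8660² = 1.333.
True area = apparent / (areal scale) = 220000 / 1.333 ≈ 165000 km².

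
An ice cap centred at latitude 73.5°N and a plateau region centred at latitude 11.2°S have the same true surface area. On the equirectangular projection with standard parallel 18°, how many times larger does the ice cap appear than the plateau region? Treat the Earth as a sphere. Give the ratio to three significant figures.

The equidistant cylindrical projection with φ₀ = 18° has h = 1 (meridians true) and k = cos φ₀ / cos φ along parallels.
Areal scale at 73.5°: h·k = 1.000 × 3.349 = 3.349.
Areal scale at 11.2°: h·k = 1.000 × 0.9695 = 0.9695.
Ratio = 3.349/0.9695 ≈ 3.45.

3.45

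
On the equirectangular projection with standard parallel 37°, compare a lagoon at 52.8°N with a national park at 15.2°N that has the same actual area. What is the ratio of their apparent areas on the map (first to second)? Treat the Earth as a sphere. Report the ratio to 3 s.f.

With standard parallel φ₀ = 37°, the equirectangular projection gives x = Rλ cos φ₀, y = Rφ, so h = 1 and k = cos 37° / cos φ.
Areal scale at 52.8°: h·k = 1.000 × 1.321 = 1.321.
Areal scale at 15.2°: h·k = 1.000 × 0.8276 = 0.8276.
Ratio = 1.321/0.8276 ≈ 1.60.

1.60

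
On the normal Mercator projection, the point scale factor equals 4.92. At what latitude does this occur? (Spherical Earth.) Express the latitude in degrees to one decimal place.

78.3°

Mercator scale is k = sec φ = 1/cos φ.
1/cos φ = 4.92  ⇒  cos φ = 0.2033  ⇒  φ = arccos(0.2033) ≈ 78.3°.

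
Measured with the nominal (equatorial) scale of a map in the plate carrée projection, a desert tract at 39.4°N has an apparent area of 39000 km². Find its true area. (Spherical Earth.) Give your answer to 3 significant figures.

In the plate carrée (x = Rλ, y = Rφ), meridians are true-scale (h = 1) and parallels are stretched by k = sec φ.
Areal scale = h·k = 1 × sec φ; at 39.4°, h = 1.000, k = 1.294, so h·k = 1.294.
True area = apparent / (areal scale) = 39000 / 1.294 ≈ 30100 km².

30100 km²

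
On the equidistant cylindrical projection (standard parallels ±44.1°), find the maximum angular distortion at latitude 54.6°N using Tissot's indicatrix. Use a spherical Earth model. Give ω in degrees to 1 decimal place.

12.3°

In the equirectangular projection with standard parallel φ₀ = 44.1° (x = Rλ cos φ₀, y = Rφ), meridians are true-scale (h = 1) and the parallel scale is k = cos φ₀ / cos φ.
At 54.6°: h = 1.000, k = 1.240; principal scales a = 1.240, b = 1.000.
sin(ω/2) = (a − b)/(a + b) = 0.2397/2.240 = 0.1070, so ω = 2 arcsin(0.1070) ≈ 12.3°.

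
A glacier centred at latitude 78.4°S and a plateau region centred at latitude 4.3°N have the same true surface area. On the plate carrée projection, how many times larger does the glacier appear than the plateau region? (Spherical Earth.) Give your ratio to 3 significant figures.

For the equirectangular projection with φ₀ = 0 (plate carrée), h = 1 along meridians and k = sec φ along parallels.
Areal scale at 78.4°: h·k = 1.000 × 4.973 = 4.973.
Areal scale at 4.3°: h·k = 1.000 × 1.003 = 1.003.
Ratio = 4.973/1.003 ≈ 4.96.

4.96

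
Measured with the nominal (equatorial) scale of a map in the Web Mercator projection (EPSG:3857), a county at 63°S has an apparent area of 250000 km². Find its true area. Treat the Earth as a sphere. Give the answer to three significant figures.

51500 km²

For Mercator, h = k = sec φ (a conformal cylindrical projection has a single point scale, 1/cos φ).
Areal scale = k² = sec²φ = 1/cos²(63°) = 1/0.4540² = 4.852.
True area = apparent / (areal scale) = 250000 / 4.852 ≈ 51500 km².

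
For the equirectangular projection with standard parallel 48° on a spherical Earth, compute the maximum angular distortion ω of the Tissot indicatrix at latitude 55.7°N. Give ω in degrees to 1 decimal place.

The equidistant cylindrical projection with φ₀ = 48° has h = 1 (meridians true) and k = cos φ₀ / cos φ along parallels.
At 55.7°: h = 1.000, k = 1.187; principal scales a = 1.187, b = 1.000.
sin(ω/2) = (a − b)/(a + b) = 0.1874/2.187 = 0.08567, so ω = 2 arcsin(0.08567) ≈ 9.8°.

9.8°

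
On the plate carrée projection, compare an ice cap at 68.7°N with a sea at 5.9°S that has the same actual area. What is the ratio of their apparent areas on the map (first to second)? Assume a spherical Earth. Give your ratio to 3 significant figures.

2.74

In the plate carrée (x = Rλ, y = Rφ), meridians are true-scale (h = 1) and parallels are stretched by k = sec φ.
Areal scale at 68.7°: h·k = 1.000 × 2.753 = 2.753.
Areal scale at 5.9°: h·k = 1.000 × 1.005 = 1.005.
Ratio = 2.753/1.005 ≈ 2.74.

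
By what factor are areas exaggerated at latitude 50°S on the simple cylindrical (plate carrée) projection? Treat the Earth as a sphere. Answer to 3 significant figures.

1.56

For the equirectangular projection with φ₀ = 0 (plate carrée), h = 1 along meridians and k = sec φ along parallels.
Areal scale = h·k = 1 × sec φ; at 50°, h = 1.000, k = 1.556, so h·k = 1.556.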